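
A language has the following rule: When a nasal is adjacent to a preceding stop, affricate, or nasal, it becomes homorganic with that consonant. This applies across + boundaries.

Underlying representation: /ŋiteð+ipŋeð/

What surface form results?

/ŋ/ after /p/ (labial) → [m]

[ŋiteð+ipmeð]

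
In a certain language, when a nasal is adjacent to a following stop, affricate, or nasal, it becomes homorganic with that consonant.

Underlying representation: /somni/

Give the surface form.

[sonni]

/m/ before /n/ (alveolar) → [n]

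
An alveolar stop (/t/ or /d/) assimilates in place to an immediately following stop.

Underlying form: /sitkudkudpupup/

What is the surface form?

[sikkugkubpupup]

/t/ before /k/ (velar) → [k]
/d/ before /k/ (velar) → [g]
/d/ before /p/ (labial) → [b]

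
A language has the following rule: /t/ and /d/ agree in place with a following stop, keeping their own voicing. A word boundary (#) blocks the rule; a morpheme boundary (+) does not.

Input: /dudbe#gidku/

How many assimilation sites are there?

2

/d/ before /b/ (labial) → [b]
/d/ before /k/ (velar) → [g]
2 segments change.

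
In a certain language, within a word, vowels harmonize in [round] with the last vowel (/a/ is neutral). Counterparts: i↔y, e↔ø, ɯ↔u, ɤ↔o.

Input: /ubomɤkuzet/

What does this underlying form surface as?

[ɯbɤmɤkɯzet]

/u/ harmonizes with /e/ ([-round]) → [ɯ]
/o/ harmonizes with /e/ ([-round]) → [ɤ]
/u/ harmonizes with /e/ ([-round]) → [ɯ]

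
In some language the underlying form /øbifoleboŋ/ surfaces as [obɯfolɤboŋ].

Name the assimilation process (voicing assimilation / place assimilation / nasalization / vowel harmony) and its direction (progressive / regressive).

vowel harmony, regressive

/ø/→[o] /i/→[ɯ] /e/→[ɤ].
Vowels agree with the last vowel, so the harmony is regressive.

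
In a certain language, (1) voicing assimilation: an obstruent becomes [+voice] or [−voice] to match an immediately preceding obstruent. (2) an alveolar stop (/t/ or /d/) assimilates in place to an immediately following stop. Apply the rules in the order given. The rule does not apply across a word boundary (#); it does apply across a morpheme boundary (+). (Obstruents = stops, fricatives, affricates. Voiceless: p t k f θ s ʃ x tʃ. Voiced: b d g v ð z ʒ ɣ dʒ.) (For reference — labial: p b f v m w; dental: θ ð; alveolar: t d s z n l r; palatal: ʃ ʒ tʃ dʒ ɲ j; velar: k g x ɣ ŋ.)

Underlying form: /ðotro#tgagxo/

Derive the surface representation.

Rule 1: /g/ after /t/ (voiceless) → [k]
Rule 1: /x/ after /g/ (voiced) → [ɣ]
After rule 1: ðotro#tkagɣo
Rule 2: /t/ before /k/ (velar) → [k]

[ðotro#kkagɣo]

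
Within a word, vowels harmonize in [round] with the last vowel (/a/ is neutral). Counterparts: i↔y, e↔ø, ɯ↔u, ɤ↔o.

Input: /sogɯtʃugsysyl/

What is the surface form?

[sogutʃugsysyl]

/ɯ/ harmonizes with /y/ ([+round]) → [u]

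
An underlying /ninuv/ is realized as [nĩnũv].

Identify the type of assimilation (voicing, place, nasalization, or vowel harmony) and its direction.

/i/→[ĩ] /u/→[ũ].
Each target copies a feature from the preceding segment, so the direction is progressive.

nasalization, progressive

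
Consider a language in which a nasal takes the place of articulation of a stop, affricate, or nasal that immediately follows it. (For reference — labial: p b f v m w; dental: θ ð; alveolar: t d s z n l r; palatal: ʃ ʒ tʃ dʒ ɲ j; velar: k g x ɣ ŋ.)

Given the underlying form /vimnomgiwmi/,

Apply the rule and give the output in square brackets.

[vinnoŋgiwmi]

/m/ before /n/ (alveolar) → [n]
/m/ before /g/ (velar) → [ŋ]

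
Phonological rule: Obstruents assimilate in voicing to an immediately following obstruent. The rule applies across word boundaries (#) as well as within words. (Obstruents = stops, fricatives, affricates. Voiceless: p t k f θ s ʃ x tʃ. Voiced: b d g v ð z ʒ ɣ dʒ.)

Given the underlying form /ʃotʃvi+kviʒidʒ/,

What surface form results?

[ʃodʒvi+gviʒidʒ]

/tʃ/ before /v/ (voiced) → [dʒ]
/k/ before /v/ (voiced) → [g]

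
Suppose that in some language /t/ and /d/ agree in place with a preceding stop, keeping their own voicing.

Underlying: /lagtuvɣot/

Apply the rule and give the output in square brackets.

/t/ after /g/ (velar) → [k]

[lagkuvɣot]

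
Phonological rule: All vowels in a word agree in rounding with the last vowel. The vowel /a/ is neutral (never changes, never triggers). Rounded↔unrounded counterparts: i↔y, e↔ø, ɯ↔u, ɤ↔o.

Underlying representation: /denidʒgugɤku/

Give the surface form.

[dønydʒgugoku]

/e/ harmonizes with /u/ ([+round]) → [ø]
/i/ harmonizes with /u/ ([+round]) → [y]
/ɤ/ harmonizes with /u/ ([+round]) → [o]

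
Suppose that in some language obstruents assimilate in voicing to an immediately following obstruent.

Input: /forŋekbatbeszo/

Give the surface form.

/k/ before /b/ (voiced) → [g]
/t/ before /b/ (voiced) → [d]
/s/ before /z/ (voiced) → [z]

[forŋegbadbezzo]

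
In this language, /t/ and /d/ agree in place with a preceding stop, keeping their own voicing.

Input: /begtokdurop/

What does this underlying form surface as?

[begkokgurop]

/t/ after /g/ (velar) → [k]
/d/ after /k/ (velar) → [g]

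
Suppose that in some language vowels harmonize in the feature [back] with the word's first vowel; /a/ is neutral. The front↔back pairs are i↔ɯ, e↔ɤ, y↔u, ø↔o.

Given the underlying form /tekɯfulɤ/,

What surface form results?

/ɯ/ harmonizes with /e/ ([-back]) → [i]
/u/ harmonizes with /e/ ([-back]) → [y]
/ɤ/ harmonizes with /e/ ([-back]) → [e]

[tekifyle]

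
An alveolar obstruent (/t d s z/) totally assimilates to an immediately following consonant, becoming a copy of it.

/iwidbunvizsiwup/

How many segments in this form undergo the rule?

/d/ before /b/ → [b] (total assimilation)
/z/ before /s/ → [s] (total assimilation)
2 segments change.

2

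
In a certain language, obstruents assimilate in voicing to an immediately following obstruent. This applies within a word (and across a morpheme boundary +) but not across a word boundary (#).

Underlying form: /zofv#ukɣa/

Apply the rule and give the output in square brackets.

[zovv#ugɣa]

/f/ before /v/ (voiced) → [v]
/k/ before /ɣ/ (voiced) → [g]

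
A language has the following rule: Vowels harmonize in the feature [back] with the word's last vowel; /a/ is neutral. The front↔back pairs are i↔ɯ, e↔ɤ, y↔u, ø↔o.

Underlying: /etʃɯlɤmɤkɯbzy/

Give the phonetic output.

[etʃilemekibzy]

/ɯ/ harmonizes with /y/ ([-back]) → [i]
/ɤ/ harmonizes with /y/ ([-back]) → [e]
/ɤ/ harmonizes with /y/ ([-back]) → [e]
/ɯ/ harmonizes with /y/ ([-back]) → [i]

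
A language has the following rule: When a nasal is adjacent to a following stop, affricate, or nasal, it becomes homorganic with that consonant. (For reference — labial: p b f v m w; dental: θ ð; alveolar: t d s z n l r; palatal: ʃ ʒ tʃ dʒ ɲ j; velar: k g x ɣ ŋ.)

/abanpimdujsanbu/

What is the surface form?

/n/ before /p/ (labial) → [m]
/m/ before /d/ (alveolar) → [n]
/n/ before /b/ (labial) → [m]

[abampindujsambu]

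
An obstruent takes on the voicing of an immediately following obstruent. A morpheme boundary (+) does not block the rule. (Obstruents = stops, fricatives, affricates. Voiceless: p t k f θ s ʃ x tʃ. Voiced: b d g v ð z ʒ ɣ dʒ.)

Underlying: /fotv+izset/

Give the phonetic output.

/t/ before /v/ (voiced) → [d]
/z/ before /s/ (voiceless) → [s]

[fodv+isset]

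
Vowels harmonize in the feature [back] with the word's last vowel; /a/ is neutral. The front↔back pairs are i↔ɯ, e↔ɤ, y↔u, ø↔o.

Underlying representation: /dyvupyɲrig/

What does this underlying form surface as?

[dyvypyɲrig]

/u/ harmonizes with /i/ ([-back]) → [y]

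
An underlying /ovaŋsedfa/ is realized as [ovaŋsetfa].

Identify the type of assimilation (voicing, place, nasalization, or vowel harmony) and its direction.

/d/→[t].
Each target copies a feature from the following segment, so the direction is regressive.

voicing assimilation, regressive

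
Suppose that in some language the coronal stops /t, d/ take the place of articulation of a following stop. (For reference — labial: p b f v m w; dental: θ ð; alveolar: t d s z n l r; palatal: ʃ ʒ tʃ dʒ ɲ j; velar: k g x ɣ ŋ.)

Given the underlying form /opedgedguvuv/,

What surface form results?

[opeggegguvuv]

/d/ before /g/ (velar) → [g]
/d/ before /g/ (velar) → [g]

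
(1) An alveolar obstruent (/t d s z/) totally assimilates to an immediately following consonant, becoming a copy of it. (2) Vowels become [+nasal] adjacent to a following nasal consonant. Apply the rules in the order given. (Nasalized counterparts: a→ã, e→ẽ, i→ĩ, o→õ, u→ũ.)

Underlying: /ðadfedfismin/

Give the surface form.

Rule 1: /d/ before /f/ → [f] (total assimilation)
Rule 1: /d/ before /f/ → [f] (total assimilation)
Rule 1: /s/ before /m/ → [m] (total assimilation)
After rule 1: ðaffeffimmin
Rule 2: /i/ before nasal /m/ → [ĩ]
Rule 2: /i/ before nasal /n/ → [ĩ]

[ðaffeffĩmmĩn]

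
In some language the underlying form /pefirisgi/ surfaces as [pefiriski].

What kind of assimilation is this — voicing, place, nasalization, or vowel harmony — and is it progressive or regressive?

/g/→[k].
Each target copies a feature from the preceding segment, so the direction is progressive.

voicing assimilation, progressive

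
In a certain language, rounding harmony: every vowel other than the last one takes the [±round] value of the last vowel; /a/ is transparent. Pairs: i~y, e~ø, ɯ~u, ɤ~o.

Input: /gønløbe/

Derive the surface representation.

[genlebe]

/ø/ harmonizes with /e/ ([-round]) → [e]
/ø/ harmonizes with /e/ ([-round]) → [e]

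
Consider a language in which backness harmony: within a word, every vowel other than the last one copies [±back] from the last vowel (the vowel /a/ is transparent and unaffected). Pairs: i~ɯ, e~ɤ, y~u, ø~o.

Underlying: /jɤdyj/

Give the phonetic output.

/ɤ/ harmonizes with /y/ ([-back]) → [e]

[jedyj]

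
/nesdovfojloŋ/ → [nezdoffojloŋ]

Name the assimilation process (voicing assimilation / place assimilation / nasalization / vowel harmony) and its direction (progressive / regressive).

voicing assimilation, regressive

/s/→[z] /v/→[f].
Each target copies a feature from the following segment, so the direction is regressive.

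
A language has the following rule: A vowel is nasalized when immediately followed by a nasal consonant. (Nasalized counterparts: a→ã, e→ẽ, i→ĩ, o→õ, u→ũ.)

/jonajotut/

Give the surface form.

/o/ before nasal /n/ → [õ]

[jõnajotut]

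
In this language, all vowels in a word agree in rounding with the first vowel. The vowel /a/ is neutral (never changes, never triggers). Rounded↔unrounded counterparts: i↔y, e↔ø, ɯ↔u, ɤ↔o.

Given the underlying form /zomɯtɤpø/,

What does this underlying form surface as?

[zomutopø]

/ɯ/ harmonizes with /o/ ([+round]) → [u]
/ɤ/ harmonizes with /o/ ([+round]) → [o]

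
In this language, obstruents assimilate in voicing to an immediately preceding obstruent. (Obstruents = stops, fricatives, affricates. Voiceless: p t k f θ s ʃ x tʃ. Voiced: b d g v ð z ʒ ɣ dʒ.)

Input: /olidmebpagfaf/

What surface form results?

[olidmebbagvaf]

/p/ after /b/ (voiced) → [b]
/f/ after /g/ (voiced) → [v]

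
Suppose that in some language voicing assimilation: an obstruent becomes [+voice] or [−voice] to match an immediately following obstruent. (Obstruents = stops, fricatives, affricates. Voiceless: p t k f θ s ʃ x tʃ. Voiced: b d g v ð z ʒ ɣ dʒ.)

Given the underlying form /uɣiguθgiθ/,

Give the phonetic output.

/θ/ before /g/ (voiced) → [ð]

[uɣiguðgiθ]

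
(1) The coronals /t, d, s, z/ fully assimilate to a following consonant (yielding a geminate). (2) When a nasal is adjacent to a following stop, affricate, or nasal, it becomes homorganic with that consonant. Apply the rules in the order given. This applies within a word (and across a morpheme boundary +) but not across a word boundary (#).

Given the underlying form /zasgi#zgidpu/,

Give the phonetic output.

[zaggi#ggippu]

Rule 1: /s/ before /g/ → [g] (total assimilation)
Rule 1: /z/ before /g/ → [g] (total assimilation)
Rule 1: /d/ before /p/ → [p] (total assimilation)
After rule 1: zaggi#ggippu
Rule 2: no segment meets the rule's conditions; no change.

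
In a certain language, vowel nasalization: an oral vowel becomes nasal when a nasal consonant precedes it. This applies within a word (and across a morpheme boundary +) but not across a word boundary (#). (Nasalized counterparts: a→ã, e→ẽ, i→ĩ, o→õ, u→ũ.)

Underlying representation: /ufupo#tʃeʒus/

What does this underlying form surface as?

no segment meets the rule's conditions; no change.

[ufupo#tʃeʒus]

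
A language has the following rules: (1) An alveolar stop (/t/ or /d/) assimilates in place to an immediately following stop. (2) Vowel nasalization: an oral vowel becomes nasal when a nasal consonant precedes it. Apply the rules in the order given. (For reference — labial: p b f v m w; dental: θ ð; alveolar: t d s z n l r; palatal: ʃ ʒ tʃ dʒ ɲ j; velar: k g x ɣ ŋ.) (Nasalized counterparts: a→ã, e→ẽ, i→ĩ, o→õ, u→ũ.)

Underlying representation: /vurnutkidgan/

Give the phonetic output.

Rule 1: /t/ before /k/ (velar) → [k]
Rule 1: /d/ before /g/ (velar) → [g]
After rule 1: vurnukkiggan
Rule 2: /u/ after nasal /n/ → [ũ]

[vurnũkkiggan]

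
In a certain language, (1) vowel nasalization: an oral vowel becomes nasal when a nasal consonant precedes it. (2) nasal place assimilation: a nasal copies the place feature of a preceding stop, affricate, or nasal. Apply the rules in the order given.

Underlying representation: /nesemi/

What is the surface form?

[nẽsemĩ]

Rule 1: /e/ after nasal /n/ → [ẽ]
Rule 1: /i/ after nasal /m/ → [ĩ]
After rule 1: nẽsemĩ
Rule 2: no segment meets the rule's conditions; no change.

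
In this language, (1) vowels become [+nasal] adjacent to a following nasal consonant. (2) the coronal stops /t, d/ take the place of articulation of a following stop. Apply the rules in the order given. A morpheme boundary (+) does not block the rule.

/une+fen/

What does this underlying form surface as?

Rule 1: /u/ before nasal /n/ → [ũ]
Rule 1: /e/ before nasal /n/ → [ẽ]
After rule 1: ũne+fẽn
Rule 2: no segment meets the rule's conditions; no change.

[ũne+fẽn]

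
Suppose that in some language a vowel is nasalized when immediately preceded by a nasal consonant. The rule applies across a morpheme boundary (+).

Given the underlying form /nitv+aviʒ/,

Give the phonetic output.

/i/ after nasal /n/ → [ĩ]

[nĩtv+aviʒ]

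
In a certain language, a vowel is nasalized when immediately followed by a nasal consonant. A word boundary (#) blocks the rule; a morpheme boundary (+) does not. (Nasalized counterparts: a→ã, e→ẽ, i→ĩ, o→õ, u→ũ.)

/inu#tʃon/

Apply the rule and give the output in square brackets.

/i/ before nasal /n/ → [ĩ]
/o/ before nasal /n/ → [õ]

[ĩnu#tʃõn]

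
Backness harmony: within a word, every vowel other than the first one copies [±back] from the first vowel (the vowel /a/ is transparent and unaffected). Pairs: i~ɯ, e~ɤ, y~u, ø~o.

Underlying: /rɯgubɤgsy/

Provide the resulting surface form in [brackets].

/y/ harmonizes with /ɯ/ ([+back]) → [u]

[rɯgubɤgsu]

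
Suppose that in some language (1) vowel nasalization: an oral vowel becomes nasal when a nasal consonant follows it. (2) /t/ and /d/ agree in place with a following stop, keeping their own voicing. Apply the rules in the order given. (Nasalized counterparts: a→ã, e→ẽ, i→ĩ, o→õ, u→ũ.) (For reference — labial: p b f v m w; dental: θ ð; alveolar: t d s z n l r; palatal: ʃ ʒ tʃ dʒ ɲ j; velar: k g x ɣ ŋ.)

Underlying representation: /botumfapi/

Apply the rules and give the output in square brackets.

Rule 1: /u/ before nasal /m/ → [ũ]
After rule 1: botũmfapi
Rule 2: no segment meets the rule's conditions; no change.

[botũmfapi]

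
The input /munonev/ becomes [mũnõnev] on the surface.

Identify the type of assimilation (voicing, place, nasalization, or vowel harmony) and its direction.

nasalization, regressive

/u/→[ũ] /o/→[õ].
Each target copies a feature from the following segment, so the direction is regressive.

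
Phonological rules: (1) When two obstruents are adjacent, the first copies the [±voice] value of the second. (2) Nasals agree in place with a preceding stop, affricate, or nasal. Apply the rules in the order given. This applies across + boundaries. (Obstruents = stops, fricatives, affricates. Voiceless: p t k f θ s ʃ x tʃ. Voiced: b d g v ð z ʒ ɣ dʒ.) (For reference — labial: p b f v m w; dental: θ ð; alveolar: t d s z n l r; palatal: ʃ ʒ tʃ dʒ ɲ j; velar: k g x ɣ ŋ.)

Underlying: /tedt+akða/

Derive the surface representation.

[tett+agða]

Rule 1: /d/ before /t/ (voiceless) → [t]
Rule 1: /k/ before /ð/ (voiced) → [g]
After rule 1: tett+agða
Rule 2: no segment meets the rule's conditions; no change.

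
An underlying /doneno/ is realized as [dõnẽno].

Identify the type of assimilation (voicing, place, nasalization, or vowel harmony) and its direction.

/o/→[õ] /e/→[ẽ].
Each target copies a feature from the following segment, so the direction is regressive.

nasalization, regressive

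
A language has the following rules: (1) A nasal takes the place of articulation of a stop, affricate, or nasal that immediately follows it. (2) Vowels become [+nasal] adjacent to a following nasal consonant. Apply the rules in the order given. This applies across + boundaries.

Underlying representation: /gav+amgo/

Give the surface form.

Rule 1: /m/ before /g/ (velar) → [ŋ]
After rule 1: gav+aŋgo
Rule 2: /a/ before nasal /ŋ/ → [ã]

[gav+ãŋgo]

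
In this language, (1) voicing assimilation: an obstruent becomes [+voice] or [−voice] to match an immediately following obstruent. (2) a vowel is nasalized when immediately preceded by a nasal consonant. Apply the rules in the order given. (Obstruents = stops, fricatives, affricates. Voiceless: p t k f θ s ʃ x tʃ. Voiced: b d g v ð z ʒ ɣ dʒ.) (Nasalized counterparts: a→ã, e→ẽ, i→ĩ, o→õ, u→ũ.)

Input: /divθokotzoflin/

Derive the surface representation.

[difθokodzoflin]

Rule 1: /v/ before /θ/ (voiceless) → [f]
Rule 1: /t/ before /z/ (voiced) → [d]
After rule 1: difθokodzoflin
Rule 2: no segment meets the rule's conditions; no change.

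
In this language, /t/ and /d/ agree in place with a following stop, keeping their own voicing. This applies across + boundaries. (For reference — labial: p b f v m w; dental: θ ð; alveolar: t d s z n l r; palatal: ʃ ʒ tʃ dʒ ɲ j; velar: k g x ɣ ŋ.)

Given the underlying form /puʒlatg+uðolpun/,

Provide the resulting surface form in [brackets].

/t/ before /g/ (velar) → [k]

[puʒlakg+uðolpun]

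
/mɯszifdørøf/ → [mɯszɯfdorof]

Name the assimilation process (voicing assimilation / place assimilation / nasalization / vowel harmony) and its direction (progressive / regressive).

/i/→[ɯ] /ø/→[o] /ø/→[o].
Vowels agree with the first vowel, so the harmony is progressive.

vowel harmony, progressive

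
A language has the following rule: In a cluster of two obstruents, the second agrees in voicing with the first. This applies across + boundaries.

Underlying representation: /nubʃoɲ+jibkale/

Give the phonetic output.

/ʃ/ after /b/ (voiced) → [ʒ]
/k/ after /b/ (voiced) → [g]

[nubʒoɲ+jibgale]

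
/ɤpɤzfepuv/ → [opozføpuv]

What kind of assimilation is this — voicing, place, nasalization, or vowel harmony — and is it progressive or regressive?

/ɤ/→[o] /ɤ/→[o] /e/→[ø].
Vowels agree with the last vowel, so the harmony is regressive.

vowel harmony, regressive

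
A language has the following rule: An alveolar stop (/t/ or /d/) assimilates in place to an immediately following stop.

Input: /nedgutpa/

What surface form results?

/d/ before /g/ (velar) → [g]
/t/ before /p/ (labial) → [p]

[negguppa]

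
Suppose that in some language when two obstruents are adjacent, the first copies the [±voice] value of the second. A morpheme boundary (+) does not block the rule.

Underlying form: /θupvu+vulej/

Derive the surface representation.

[θubvu+vulej]

/p/ before /v/ (voiced) → [b]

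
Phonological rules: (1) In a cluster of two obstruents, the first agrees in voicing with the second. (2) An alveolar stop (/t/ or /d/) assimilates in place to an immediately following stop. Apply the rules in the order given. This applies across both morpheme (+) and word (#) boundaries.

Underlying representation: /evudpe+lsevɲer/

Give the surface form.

[evuppe+lsevɲer]

Rule 1: /d/ before /p/ (voiceless) → [t]
After rule 1: evutpe+lsevɲer
Rule 2: /t/ before /p/ (labial) → [p]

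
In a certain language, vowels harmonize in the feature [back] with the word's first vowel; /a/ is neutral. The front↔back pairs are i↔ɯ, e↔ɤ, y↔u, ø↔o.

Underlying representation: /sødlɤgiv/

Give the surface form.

[sødlegiv]

/ɤ/ harmonizes with /ø/ ([-back]) → [e]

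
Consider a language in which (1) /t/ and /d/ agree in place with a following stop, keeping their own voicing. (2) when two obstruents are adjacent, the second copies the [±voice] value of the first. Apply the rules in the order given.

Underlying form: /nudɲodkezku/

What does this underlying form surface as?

Rule 1: /d/ before /k/ (velar) → [g]
After rule 1: nudɲogkezku
Rule 2: /k/ after /g/ (voiced) → [g]
Rule 2: /k/ after /z/ (voiced) → [g]

[nudɲoggezgu]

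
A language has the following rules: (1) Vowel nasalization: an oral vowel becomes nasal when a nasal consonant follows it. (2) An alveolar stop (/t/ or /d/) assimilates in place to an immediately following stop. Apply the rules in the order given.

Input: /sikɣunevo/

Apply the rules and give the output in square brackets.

[sikɣũnevo]

Rule 1: /u/ before nasal /n/ → [ũ]
After rule 1: sikɣũnevo
Rule 2: no segment meets the rule's conditions; no change.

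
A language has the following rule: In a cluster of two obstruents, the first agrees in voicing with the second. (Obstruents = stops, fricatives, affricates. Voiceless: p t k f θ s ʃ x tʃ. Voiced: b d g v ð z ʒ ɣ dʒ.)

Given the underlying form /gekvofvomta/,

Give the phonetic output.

/k/ before /v/ (voiced) → [g]
/f/ before /v/ (voiced) → [v]

[gegvovvomta]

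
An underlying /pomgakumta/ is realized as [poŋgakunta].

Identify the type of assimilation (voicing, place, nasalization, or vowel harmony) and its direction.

place assimilation, regressive

/m/→[ŋ] /m/→[n].
Each target copies a feature from the following segment, so the direction is regressive.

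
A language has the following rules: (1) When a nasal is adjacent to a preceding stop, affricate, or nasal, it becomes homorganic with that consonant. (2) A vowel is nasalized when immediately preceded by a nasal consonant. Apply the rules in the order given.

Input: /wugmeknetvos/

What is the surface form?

Rule 1: /m/ after /g/ (velar) → [ŋ]
Rule 1: /n/ after /k/ (velar) → [ŋ]
After rule 1: wugŋekŋetvos
Rule 2: /e/ after nasal /ŋ/ → [ẽ]
Rule 2: /e/ after nasal /ŋ/ → [ẽ]

[wugŋẽkŋẽtvos]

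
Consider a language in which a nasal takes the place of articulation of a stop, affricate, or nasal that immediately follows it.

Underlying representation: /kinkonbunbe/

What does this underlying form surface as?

/n/ before /k/ (velar) → [ŋ]
/n/ before /b/ (labial) → [m]
/n/ before /b/ (labial) → [m]

[kiŋkombumbe]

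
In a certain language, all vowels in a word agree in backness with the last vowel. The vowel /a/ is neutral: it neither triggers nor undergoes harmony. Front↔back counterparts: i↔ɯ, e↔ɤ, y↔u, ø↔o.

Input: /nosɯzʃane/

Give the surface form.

[nøsizʃane]

/o/ harmonizes with /e/ ([-back]) → [ø]
/ɯ/ harmonizes with /e/ ([-back]) → [i]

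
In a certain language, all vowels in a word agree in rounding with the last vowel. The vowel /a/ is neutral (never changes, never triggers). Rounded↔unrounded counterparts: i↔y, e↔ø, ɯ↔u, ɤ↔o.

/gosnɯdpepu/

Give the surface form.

[gosnudpøpu]

/ɯ/ harmonizes with /u/ ([+round]) → [u]
/e/ harmonizes with /u/ ([+round]) → [ø]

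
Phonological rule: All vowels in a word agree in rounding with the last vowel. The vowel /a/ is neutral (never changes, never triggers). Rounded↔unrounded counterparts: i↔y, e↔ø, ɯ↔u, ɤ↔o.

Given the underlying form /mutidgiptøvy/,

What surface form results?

/i/ harmonizes with /y/ ([+round]) → [y]
/i/ harmonizes with /y/ ([+round]) → [y]

[mutydgyptøvy]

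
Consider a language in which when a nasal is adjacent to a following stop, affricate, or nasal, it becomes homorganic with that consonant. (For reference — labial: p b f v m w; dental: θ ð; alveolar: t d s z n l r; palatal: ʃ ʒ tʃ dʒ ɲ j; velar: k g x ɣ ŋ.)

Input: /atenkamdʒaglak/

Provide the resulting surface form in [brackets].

/n/ before /k/ (velar) → [ŋ]
/m/ before /dʒ/ (palatal) → [ɲ]

[ateŋkaɲdʒaglak]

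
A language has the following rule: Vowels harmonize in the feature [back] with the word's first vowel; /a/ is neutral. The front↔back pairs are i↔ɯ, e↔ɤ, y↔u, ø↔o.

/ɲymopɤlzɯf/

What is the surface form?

[ɲymøpelzif]

/o/ harmonizes with /y/ ([-back]) → [ø]
/ɤ/ harmonizes with /y/ ([-back]) → [e]
/ɯ/ harmonizes with /y/ ([-back]) → [i]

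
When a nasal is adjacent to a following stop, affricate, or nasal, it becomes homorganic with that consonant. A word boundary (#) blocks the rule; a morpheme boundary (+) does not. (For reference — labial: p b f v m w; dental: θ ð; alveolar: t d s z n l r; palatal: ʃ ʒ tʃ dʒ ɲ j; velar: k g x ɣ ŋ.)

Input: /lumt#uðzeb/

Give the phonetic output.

/m/ before /t/ (alveolar) → [n]

[lunt#uðzeb]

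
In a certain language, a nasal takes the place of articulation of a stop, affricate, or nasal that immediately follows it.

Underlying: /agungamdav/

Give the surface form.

[aguŋgandav]

/n/ before /g/ (velar) → [ŋ]
/m/ before /d/ (alveolar) → [n]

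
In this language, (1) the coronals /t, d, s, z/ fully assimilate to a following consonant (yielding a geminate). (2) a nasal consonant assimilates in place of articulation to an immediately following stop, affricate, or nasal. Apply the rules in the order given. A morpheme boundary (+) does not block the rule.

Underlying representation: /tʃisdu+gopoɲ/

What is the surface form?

Rule 1: /s/ before /d/ → [d] (total assimilation)
After rule 1: tʃiddu+gopoɲ
Rule 2: no segment meets the rule's conditions; no change.

[tʃiddu+gopoɲ]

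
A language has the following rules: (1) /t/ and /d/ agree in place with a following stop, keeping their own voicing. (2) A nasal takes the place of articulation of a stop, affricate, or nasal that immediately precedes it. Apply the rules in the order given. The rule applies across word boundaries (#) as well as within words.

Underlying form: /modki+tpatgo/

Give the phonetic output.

[mogki+ppakgo]

Rule 1: /d/ before /k/ (velar) → [g]
Rule 1: /t/ before /p/ (labial) → [p]
Rule 1: /t/ before /g/ (velar) → [k]
After rule 1: mogki+ppakgo
Rule 2: no segment meets the rule's conditions; no change.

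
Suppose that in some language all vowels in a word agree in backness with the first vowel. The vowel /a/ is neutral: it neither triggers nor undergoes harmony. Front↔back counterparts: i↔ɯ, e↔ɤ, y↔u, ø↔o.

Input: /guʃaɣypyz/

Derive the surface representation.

[guʃaɣupuz]

/y/ harmonizes with /u/ ([+back]) → [u]
/y/ harmonizes with /u/ ([+back]) → [u]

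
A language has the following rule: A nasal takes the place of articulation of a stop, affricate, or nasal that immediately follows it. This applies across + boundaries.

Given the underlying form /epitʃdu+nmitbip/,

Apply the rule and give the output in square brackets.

/n/ before /m/ (labial) → [m]

[epitʃdu+mmitbip]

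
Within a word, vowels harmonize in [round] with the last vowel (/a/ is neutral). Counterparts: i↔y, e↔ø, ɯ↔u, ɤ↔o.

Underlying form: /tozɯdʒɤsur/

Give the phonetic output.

[tozudʒosur]

/ɯ/ harmonizes with /u/ ([+round]) → [u]
/ɤ/ harmonizes with /u/ ([+round]) → [o]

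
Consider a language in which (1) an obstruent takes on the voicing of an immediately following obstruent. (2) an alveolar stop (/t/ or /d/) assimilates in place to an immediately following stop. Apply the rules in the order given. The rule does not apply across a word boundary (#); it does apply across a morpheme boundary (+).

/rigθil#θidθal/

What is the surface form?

[rikθil#θitθal]

Rule 1: /g/ before /θ/ (voiceless) → [k]
Rule 1: /d/ before /θ/ (voiceless) → [t]
After rule 1: rikθil#θitθal
Rule 2: no segment meets the rule's conditions; no change.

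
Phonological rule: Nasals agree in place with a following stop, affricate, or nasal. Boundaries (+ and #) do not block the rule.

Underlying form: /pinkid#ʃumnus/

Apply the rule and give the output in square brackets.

[piŋkid#ʃunnus]

/n/ before /k/ (velar) → [ŋ]
/m/ before /n/ (alveolar) → [n]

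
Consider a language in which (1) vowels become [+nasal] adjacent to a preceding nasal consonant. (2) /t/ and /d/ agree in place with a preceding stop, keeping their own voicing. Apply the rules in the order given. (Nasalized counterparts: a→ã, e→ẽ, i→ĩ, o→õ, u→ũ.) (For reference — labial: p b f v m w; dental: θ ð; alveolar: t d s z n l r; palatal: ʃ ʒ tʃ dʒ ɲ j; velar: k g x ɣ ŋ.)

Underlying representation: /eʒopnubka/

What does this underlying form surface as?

Rule 1: /u/ after nasal /n/ → [ũ]
After rule 1: eʒopnũbka
Rule 2: no segment meets the rule's conditions; no change.

[eʒopnũbka]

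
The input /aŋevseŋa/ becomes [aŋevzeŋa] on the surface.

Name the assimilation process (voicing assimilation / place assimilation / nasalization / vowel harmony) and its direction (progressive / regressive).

voicing assimilation, progressive

/s/→[z].
Each target copies a feature from the preceding segment, so the direction is progressive.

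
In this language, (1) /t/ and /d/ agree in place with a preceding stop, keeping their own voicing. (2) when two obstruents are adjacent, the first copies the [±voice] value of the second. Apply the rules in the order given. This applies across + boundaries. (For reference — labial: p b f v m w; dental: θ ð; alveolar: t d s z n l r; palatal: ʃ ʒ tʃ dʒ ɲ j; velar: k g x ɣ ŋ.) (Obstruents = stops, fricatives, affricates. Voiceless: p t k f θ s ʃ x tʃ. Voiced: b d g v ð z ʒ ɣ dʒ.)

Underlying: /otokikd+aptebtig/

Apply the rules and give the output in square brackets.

[otokigg+appeppig]

Rule 1: /d/ after /k/ (velar) → [g]
Rule 1: /t/ after /p/ (labial) → [p]
Rule 1: /t/ after /b/ (labial) → [p]
After rule 1: otokikg+appebpig
Rule 2: /k/ before /g/ (voiced) → [g]
Rule 2: /b/ before /p/ (voiceless) → [p]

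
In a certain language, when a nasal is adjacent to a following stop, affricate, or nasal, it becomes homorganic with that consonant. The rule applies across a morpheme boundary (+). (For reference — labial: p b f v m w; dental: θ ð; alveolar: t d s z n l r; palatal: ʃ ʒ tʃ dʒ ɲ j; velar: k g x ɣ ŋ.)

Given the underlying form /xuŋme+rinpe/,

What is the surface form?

[xumme+rimpe]

/ŋ/ before /m/ (labial) → [m]
/n/ before /p/ (labial) → [m]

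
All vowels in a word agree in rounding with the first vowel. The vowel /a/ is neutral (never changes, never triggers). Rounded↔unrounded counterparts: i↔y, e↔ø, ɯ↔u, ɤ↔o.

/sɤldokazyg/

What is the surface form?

/o/ harmonizes with /ɤ/ ([-round]) → [ɤ]
/y/ harmonizes with /ɤ/ ([-round]) → [i]

[sɤldɤkazig]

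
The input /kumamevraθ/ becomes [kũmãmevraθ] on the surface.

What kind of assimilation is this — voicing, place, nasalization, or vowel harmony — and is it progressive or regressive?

nasalization, regressive

/u/→[ũ] /a/→[ã].
Each target copies a feature from the following segment, so the direction is regressive.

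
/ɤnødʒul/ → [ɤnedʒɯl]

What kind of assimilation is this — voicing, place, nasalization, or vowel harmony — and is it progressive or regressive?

/ø/→[e] /u/→[ɯ].
Vowels agree with the first vowel, so the harmony is progressive.

vowel harmony, progressive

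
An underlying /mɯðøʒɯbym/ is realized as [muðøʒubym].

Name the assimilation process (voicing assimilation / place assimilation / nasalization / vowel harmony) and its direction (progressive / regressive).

/ɯ/→[u] /ɯ/→[u].
Vowels agree with the last vowel, so the harmony is regressive.

vowel harmony, regressive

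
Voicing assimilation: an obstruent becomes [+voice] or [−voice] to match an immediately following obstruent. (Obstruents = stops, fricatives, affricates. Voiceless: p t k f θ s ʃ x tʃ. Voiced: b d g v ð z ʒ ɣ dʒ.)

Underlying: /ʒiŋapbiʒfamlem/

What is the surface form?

[ʒiŋabbiʃfamlem]

/p/ before /b/ (voiced) → [b]
/ʒ/ before /f/ (voiceless) → [ʃ]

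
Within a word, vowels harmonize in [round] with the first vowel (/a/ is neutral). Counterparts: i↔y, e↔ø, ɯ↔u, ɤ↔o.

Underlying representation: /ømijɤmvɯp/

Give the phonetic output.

/i/ harmonizes with /ø/ ([+round]) → [y]
/ɤ/ harmonizes with /ø/ ([+round]) → [o]
/ɯ/ harmonizes with /ø/ ([+round]) → [u]

[ømyjomvup]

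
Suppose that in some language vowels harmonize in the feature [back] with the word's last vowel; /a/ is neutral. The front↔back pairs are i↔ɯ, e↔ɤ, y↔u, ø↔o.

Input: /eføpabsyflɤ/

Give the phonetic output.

[ɤfopabsuflɤ]

/e/ harmonizes with /ɤ/ ([+back]) → [ɤ]
/ø/ harmonizes with /ɤ/ ([+back]) → [o]
/y/ harmonizes with /ɤ/ ([+back]) → [u]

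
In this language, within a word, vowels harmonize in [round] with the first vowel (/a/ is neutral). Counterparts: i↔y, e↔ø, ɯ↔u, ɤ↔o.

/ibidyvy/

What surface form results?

/y/ harmonizes with /i/ ([-round]) → [i]
/y/ harmonizes with /i/ ([-round]) → [i]

[ibidivi]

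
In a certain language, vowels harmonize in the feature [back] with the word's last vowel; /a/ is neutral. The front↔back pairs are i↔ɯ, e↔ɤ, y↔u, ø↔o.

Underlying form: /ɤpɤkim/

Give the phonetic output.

[epekim]

/ɤ/ harmonizes with /i/ ([-back]) → [e]
/ɤ/ harmonizes with /i/ ([-back]) → [e]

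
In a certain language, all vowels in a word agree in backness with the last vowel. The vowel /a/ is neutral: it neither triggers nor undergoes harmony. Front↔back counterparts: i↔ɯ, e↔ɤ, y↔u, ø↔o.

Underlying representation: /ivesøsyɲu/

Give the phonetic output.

[ɯvɤsosuɲu]

/i/ harmonizes with /u/ ([+back]) → [ɯ]
/e/ harmonizes with /u/ ([+back]) → [ɤ]
/ø/ harmonizes with /u/ ([+back]) → [o]
/y/ harmonizes with /u/ ([+back]) → [u]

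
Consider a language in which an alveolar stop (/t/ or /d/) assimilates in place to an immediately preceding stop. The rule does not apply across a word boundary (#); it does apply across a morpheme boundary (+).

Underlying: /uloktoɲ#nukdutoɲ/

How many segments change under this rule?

/t/ after /k/ (velar) → [k]
/d/ after /k/ (velar) → [g]
2 segments change.

2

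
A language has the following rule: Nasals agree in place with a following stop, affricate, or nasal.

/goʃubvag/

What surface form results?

[goʃubvag]

no segment meets the rule's conditions; no change.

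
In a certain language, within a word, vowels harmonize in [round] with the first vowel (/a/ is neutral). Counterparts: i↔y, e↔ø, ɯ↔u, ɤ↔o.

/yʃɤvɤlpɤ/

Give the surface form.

/ɤ/ harmonizes with /y/ ([+round]) → [o]
/ɤ/ harmonizes with /y/ ([+round]) → [o]
/ɤ/ harmonizes with /y/ ([+round]) → [o]

[yʃovolpo]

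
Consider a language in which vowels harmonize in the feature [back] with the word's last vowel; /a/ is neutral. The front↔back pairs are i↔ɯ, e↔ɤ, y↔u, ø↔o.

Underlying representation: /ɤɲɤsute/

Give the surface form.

/ɤ/ harmonizes with /e/ ([-back]) → [e]
/ɤ/ harmonizes with /e/ ([-back]) → [e]
/u/ harmonizes with /e/ ([-back]) → [y]

[eɲesyte]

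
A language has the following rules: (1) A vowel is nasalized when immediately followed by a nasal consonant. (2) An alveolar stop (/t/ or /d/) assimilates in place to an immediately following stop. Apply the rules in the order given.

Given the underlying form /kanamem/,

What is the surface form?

[kãnãmẽm]

Rule 1: /a/ before nasal /n/ → [ã]
Rule 1: /a/ before nasal /m/ → [ã]
Rule 1: /e/ before nasal /m/ → [ẽ]
After rule 1: kãnãmẽm
Rule 2: no segment meets the rule's conditions; no change.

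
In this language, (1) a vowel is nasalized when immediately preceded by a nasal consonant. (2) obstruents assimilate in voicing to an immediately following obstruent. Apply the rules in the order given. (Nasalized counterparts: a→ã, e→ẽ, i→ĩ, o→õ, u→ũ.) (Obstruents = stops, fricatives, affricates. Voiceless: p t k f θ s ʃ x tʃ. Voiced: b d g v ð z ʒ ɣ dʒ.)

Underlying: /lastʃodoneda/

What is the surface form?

[lastʃodonẽda]

Rule 1: /e/ after nasal /n/ → [ẽ]
After rule 1: lastʃodonẽda
Rule 2: no segment meets the rule's conditions; no change.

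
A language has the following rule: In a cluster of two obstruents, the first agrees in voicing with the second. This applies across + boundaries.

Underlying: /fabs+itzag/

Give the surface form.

[faps+idzag]

/b/ before /s/ (voiceless) → [p]
/t/ before /z/ (voiced) → [d]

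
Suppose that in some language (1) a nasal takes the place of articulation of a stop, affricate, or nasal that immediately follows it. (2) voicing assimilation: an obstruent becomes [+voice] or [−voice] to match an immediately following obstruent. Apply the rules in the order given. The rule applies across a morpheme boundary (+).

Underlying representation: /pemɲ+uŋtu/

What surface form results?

Rule 1: /m/ before /ɲ/ (palatal) → [ɲ]
Rule 1: /ŋ/ before /t/ (alveolar) → [n]
After rule 1: peɲɲ+untu
Rule 2: no segment meets the rule's conditions; no change.

[peɲɲ+untu]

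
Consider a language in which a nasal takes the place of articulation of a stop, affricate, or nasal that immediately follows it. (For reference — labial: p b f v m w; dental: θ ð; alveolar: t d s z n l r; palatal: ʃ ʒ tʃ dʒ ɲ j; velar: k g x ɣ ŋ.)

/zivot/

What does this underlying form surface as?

no segment meets the rule's conditions; no change.

[zivot]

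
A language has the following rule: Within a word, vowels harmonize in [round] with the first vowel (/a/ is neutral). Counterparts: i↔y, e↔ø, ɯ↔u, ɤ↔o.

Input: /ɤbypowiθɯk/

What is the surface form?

/y/ harmonizes with /ɤ/ ([-round]) → [i]
/o/ harmonizes with /ɤ/ ([-round]) → [ɤ]

[ɤbipɤwiθɯk]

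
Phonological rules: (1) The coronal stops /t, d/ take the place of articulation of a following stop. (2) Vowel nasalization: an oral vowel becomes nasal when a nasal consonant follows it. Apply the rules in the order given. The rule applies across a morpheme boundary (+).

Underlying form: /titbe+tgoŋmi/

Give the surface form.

Rule 1: /t/ before /b/ (labial) → [p]
Rule 1: /t/ before /g/ (velar) → [k]
After rule 1: tipbe+kgoŋmi
Rule 2: /o/ before nasal /ŋ/ → [õ]

[tipbe+kgõŋmi]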